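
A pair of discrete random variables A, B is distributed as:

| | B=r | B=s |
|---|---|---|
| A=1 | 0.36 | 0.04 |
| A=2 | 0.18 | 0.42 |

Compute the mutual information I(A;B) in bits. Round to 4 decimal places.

0.2790 bits

Marginals: p(A) = (0.4000, 0.6000), p(B) = (0.5400, 0.4600).
I(A;B) = Σ p(x,y)·log₂[p(x,y)/(p(x)p(y))].
  (1,r): 0.36·log₂(1.6667) = 0.26531
  (1,s): 0.04·log₂(0.2174) = -0.08807
  (2,r): 0.18·log₂(0.5556) = -0.15264
  (2,s): 0.42·log₂(1.5217) = 0.25440
Sum = 0.2790 bits.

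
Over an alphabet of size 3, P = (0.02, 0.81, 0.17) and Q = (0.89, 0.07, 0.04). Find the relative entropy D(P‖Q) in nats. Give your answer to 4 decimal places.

2.1534 nats

D(P‖Q) = Σ p·ln(p/q).
  0.02·ln(0.02/0.89) = -0.07591
  0.81·ln(0.81/0.07) = 1.98332
  0.17·ln(0.17/0.04) = 0.24598
D(P‖Q) = 2.1534 nats.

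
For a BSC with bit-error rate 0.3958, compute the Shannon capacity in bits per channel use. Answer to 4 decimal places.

Binary symmetric channel: C = 1 − h₂(ε) where h₂ is the binary entropy function.
h₂(0.3958) = −0.3958·log₂0.3958 − 0.6042·log₂0.6042 = 0.9684.
C = 1 − 0.9684 = 0.0316 bits per channel use.

0.0316 bits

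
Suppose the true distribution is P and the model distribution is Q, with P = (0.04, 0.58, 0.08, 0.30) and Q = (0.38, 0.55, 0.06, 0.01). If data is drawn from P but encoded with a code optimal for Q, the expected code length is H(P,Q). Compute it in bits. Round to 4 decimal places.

H(P,Q) = −Σ p·log₂ q.
  −0.04·log₂(0.38) = 0.05584
  −0.58·log₂(0.55) = 0.50025
  −0.08·log₂(0.06) = 0.32471
  −0.30·log₂(0.01) = 1.99316
H(P,Q) = 2.8740 bits.

2.8740 bits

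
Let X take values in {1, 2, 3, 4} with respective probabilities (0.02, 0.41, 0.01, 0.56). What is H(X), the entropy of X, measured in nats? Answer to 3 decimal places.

H(X) = −Σ p·ln p.
  −(0.02)·ln(0.02) = 0.0782
  −(0.41)·ln(0.41) = 0.3656
  −(0.01)·ln(0.01) = 0.0461
  −(0.56)·ln(0.56) = 0.3247
Sum: 0.0782 + 0.3656 + 0.0461 + 0.3247 = 0.815 nats.

0.815 nats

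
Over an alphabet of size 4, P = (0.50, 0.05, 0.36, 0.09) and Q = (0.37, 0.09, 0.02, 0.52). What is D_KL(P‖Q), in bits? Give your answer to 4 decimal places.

D(P‖Q) = Σ p·log₂(p/q).
  0.50·log₂(0.50/0.37) = 0.21720
  0.05·log₂(0.05/0.09) = -0.04240
  0.36·log₂(0.36/0.02) = 1.50117
  0.09·log₂(0.09/0.52) = -0.22775
D(P‖Q) = 1.4482 bits.

1.4482 bits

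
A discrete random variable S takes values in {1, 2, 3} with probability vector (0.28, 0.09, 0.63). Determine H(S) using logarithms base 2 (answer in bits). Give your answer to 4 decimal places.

H(S) = −Σ p·log₂ p.
  −(0.28)·log₂(0.28) = 0.51422
  −(0.09)·log₂(0.09) = 0.31265
  −(0.63)·log₂(0.63) = 0.41994
Sum: 0.51422 + 0.31265 + 0.41994 = 1.2468 bits.

1.2468 bits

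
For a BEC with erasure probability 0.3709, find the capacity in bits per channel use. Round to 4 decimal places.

Binary erasure channel: capacity C = 1 − ε.
C = 1 − 0.3709 = 0.6291 bits per channel use.

0.6291 bits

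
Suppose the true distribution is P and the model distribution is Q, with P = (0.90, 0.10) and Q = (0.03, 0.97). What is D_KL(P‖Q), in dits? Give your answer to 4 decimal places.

1.2307 dits

D(P‖Q) = Σ p·log₁₀(p/q).
  0.90·log₁₀(0.90/0.03) = 1.32941
  0.10·log₁₀(0.10/0.97) = -0.09868
D(P‖Q) = 1.2307 dits.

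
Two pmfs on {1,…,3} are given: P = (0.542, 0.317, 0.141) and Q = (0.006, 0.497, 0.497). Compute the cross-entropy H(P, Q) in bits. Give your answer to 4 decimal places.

4.4624 bits

H(P,Q) = −Σ p·log₂ q.
  −0.542·log₂(0.006) = 4.00041
  −0.317·log₂(0.497) = 0.31975
  −0.141·log₂(0.497) = 0.14222
H(P,Q) = 4.4624 bits.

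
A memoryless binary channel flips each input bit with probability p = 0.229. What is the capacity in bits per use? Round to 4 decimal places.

0.2237 bits

Binary symmetric channel: C = 1 − h₂(ε) where h₂ is the binary entropy function.
h₂(0.229) = −0.229·log₂0.229 − 0.771·log₂0.771 = 0.7763.
C = 1 − 0.7763 = 0.2237 bits per channel use.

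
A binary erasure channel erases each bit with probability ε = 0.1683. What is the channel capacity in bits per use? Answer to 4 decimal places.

0.8317 bits

Binary erasure channel: capacity C = 1 − ε.
C = 1 − 0.1683 = 0.8317 bits per channel use.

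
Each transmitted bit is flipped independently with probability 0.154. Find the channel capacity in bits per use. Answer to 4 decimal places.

0.3802 bits

Binary symmetric channel: C = 1 − h₂(ε) where h₂ is the binary entropy function.
h₂(0.154) = −0.154·log₂0.154 − 0.846·log₂0.846 = 0.6198.
C = 1 − 0.6198 = 0.3802 bits per channel use.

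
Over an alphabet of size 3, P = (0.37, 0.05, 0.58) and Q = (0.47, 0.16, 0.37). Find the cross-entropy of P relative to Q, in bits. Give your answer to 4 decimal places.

H(P,Q) = −Σ p·log₂ q.
  −0.37·log₂(0.47) = 0.40303
  −0.05·log₂(0.16) = 0.13219
  −0.58·log₂(0.37) = 0.83195
H(P,Q) = 1.3672 bits.

1.3672 bits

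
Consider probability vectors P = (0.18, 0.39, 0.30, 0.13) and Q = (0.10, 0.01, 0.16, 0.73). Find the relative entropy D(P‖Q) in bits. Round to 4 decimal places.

D(P‖Q) = Σ p·log₂(p/q).
  0.18·log₂(0.18/0.10) = 0.15264
  0.39·log₂(0.39/0.01) = 2.06131
  0.30·log₂(0.30/0.16) = 0.27207
  0.13·log₂(0.13/0.73) = -0.32362
D(P‖Q) = 2.1624 bits.

2.1624 bits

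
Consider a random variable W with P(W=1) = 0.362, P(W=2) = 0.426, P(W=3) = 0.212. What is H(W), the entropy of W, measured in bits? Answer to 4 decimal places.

H(W) = −Σ p·log₂ p.
  −(0.362)·log₂(0.362) = 0.53067
  −(0.426)·log₂(0.426) = 0.52444
  −(0.212)·log₂(0.212) = 0.47443
Sum: 0.53067 + 0.52444 + 0.47443 = 1.5295 bits.

1.5295 bits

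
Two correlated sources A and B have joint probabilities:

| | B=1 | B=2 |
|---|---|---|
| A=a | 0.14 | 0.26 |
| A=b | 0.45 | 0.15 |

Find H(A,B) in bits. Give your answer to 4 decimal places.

H(A,B) = −Σ p(x,y)·log₂ p(x,y) over all 4 cells.
  cell (a,1): −0.14·log₂0.14 = 0.39711
  cell (a,2): −0.26·log₂0.26 = 0.50529
  cell (b,1): −0.45·log₂0.45 = 0.51840
  cell (b,2): −0.15·log₂0.15 = 0.41054
Sum = 1.8313 bits.

1.8313 bits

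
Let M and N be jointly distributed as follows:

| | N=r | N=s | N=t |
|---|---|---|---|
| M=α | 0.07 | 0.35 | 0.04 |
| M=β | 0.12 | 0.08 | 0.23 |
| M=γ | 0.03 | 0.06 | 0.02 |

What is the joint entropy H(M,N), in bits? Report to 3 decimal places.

2.639 bits

H(M,N) = −Σ p(x,y)·log₂ p(x,y) over all 9 cells.
  cell (α,r): −0.07·log₂0.07 = 0.2686
  cell (α,s): −0.35·log₂0.35 = 0.5301
  cell (α,t): −0.04·log₂0.04 = 0.1858
  cell (β,r): −0.12·log₂0.12 = 0.3671
  cell (β,s): −0.08·log₂0.08 = 0.2915
  cell (β,t): −0.23·log₂0.23 = 0.4877
  cell (γ,r): −0.03·log₂0.03 = 0.1518
  cell (γ,s): −0.06·log₂0.06 = 0.2435
  cell (γ,t): −0.02·log₂0.02 = 0.1129
Sum = 2.639 bits.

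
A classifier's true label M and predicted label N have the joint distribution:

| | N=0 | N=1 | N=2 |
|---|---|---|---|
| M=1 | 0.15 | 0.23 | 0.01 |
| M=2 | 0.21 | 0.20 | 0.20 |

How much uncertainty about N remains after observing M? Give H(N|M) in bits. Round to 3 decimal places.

1.401 bits

Chain rule: H(N|M) = H(M,N) − H(M).
Marginals: p(M) = (0.3900, 0.6100), p(N) = (0.3600, 0.4300, 0.2100).
H(M,N) = 2.3662 bits; H(M) = 0.9648 bits.
H(N|M) = 2.3662 − 0.9648 = 1.401 bits.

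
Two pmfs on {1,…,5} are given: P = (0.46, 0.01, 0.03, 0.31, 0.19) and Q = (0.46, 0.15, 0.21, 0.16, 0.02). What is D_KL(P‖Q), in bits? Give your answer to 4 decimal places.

D(P‖Q) = Σ p·log₂(p/q).
  0.46·log₂(0.46/0.46) = 0.00000
  0.01·log₂(0.01/0.15) = -0.03907
  0.03·log₂(0.03/0.21) = -0.08422
  0.31·log₂(0.31/0.16) = 0.29580
  0.19·log₂(0.19/0.02) = 0.61711
D(P‖Q) = 0.7896 bits.

0.7896 bits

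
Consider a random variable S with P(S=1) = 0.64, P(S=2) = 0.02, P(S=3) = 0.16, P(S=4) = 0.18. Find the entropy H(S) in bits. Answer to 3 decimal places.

H(S) = −Σ p·log₂ p.
  −(0.64)·log₂(0.64) = 0.4121
  −(0.02)·log₂(0.02) = 0.1129
  −(0.16)·log₂(0.16) = 0.4230
  −(0.18)·log₂(0.18) = 0.4453
Sum: 0.4121 + 0.1129 + 0.4230 + 0.4453 = 1.393 bits.

1.393 bits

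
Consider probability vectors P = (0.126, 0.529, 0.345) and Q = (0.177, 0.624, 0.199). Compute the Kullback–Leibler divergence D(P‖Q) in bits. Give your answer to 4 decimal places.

0.0860 bits

D(P‖Q) = Σ p·log₂(p/q).
  0.126·log₂(0.126/0.177) = -0.06178
  0.529·log₂(0.529/0.624) = -0.12605
  0.345·log₂(0.345/0.199) = 0.27387
D(P‖Q) = 0.0860 bits.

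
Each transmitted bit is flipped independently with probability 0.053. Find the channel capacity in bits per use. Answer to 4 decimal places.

0.7010 bits

Binary symmetric channel: C = 1 − h₂(ε) where h₂ is the binary entropy function.
h₂(0.053) = −0.053·log₂0.053 − 0.947·log₂0.947 = 0.2990.
C = 1 − 0.2990 = 0.7010 bits per channel use.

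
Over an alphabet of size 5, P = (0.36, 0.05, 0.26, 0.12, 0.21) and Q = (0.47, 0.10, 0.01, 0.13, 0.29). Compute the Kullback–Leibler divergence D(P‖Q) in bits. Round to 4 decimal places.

D(P‖Q) = Σ p·log₂(p/q).
  0.36·log₂(0.36/0.47) = -0.13848
  0.05·log₂(0.05/0.10) = -0.05000
  0.26·log₂(0.26/0.01) = 1.22211
  0.12·log₂(0.12/0.13) = -0.01386
  0.21·log₂(0.21/0.29) = -0.09779
D(P‖Q) = 0.9220 bits.

0.9220 bits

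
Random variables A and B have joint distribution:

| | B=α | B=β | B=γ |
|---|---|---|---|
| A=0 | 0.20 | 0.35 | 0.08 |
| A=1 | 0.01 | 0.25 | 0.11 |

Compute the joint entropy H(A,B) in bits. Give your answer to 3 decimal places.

2.203 bits

H(A,B) = −Σ p(x,y)·log₂ p(x,y) over all 6 cells.
  cell (0,α): −0.20·log₂0.20 = 0.4644
  cell (0,β): −0.35·log₂0.35 = 0.5301
  cell (0,γ): −0.08·log₂0.08 = 0.2915
  cell (1,α): −0.01·log₂0.01 = 0.0664
  cell (1,β): −0.25·log₂0.25 = 0.5000
  cell (1,γ): −0.11·log₂0.11 = 0.3503
Sum = 2.203 bits.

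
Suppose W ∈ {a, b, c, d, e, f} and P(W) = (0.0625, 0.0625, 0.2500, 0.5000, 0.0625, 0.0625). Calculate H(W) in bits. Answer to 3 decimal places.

2.000 bits

H(W) = −Σ p·log₂ p.
  −(0.0625)·log₂(0.0625) = 0.2500
  −(0.0625)·log₂(0.0625) = 0.2500
  −(0.2500)·log₂(0.2500) = 0.5000
  −(0.5000)·log₂(0.5000) = 0.5000
  −(0.0625)·log₂(0.0625) = 0.2500
  −(0.0625)·log₂(0.0625) = 0.2500
Sum: 0.2500 + 0.2500 + 0.5000 + 0.5000 + 0.2500 + 0.2500 = 2.000 bits.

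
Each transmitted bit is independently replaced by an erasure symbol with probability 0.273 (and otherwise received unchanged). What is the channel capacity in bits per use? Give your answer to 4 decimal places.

Binary erasure channel: capacity C = 1 − ε.
C = 1 − 0.273 = 0.7270 bits per channel use.

0.7270 bits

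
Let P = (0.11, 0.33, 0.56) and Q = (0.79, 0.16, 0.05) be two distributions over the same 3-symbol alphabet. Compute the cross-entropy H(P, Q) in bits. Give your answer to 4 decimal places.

3.3302 bits

H(P,Q) = −Σ p·log₂ q.
  −0.11·log₂(0.79) = 0.03741
  −0.33·log₂(0.16) = 0.87247
  −0.56·log₂(0.05) = 2.42028
H(P,Q) = 3.3302 bits.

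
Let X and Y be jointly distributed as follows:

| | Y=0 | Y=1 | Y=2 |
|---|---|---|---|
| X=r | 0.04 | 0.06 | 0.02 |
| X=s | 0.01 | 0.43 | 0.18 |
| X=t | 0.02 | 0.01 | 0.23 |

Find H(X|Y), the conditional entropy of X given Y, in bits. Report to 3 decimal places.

0.952 bits

Marginals: p(X) = (0.1200, 0.6200, 0.2600), p(Y) = (0.0700, 0.5000, 0.4300).
H(X|Y) = Σ p(Y) · H(X|Y=·).
  Y=0: p=0.0700, H(X|Y=0) = 1.3788
  Y=1: p=0.5000, H(X|Y=1) = 0.6671
  Y=2: p=0.4300, H(X|Y=2) = 1.2146
Weighted sum = 0.952 bits.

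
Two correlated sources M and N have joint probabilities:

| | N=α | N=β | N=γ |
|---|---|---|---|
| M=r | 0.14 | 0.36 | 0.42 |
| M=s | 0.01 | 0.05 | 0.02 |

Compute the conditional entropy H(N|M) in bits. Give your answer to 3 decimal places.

Marginals: p(M) = (0.9200, 0.0800), p(N) = (0.1500, 0.4100, 0.4400).
H(N|M) = Σ p(M) · H(N|M=·).
  M=r: p=0.9200, H(N|M=r) = 1.4595
  M=s: p=0.0800, H(N|M=s) = 1.2988
Weighted sum = 1.447 bits.

1.447 bits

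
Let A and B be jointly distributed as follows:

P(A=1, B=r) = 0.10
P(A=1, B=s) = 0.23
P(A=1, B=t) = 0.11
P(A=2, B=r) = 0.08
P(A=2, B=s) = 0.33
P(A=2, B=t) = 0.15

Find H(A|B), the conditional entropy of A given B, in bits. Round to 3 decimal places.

Marginals: p(A) = (0.4400, 0.5600), p(B) = (0.1800, 0.5600, 0.2600).
H(A|B) = Σ p(B) · H(A|B=·).
  B=r: p=0.1800, H(A|B=r) = 0.9911
  B=s: p=0.5600, H(A|B=s) = 0.9769
  B=t: p=0.2600, H(A|B=t) = 0.9829
Weighted sum = 0.981 bits.

0.981 bits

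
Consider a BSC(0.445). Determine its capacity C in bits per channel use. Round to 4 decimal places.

Binary symmetric channel: C = 1 − h₂(ε) where h₂ is the binary entropy function.
h₂(0.445) = −0.445·log₂0.445 − 0.555·log₂0.555 = 0.9913.
C = 1 − 0.9913 = 0.0087 bits per channel use.

0.0087 bits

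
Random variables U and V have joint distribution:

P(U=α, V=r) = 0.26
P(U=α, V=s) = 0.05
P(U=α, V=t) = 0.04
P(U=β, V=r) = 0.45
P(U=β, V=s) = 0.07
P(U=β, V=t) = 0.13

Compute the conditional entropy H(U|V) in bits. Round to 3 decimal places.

0.924 bits

Marginals: p(U) = (0.3500, 0.6500), p(V) = (0.7100, 0.1200, 0.1700).
H(U|V) = Σ p(V) · H(U|V=·).
  V=r: p=0.7100, H(U|V=r) = 0.9477
  V=s: p=0.1200, H(U|V=s) = 0.9799
  V=t: p=0.1700, H(U|V=t) = 0.7871
Weighted sum = 0.924 bits.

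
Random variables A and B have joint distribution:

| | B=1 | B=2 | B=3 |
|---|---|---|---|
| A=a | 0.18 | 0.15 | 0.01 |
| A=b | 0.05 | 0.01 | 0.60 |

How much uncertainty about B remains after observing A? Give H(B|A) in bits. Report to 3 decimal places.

Chain rule: H(B|A) = H(A,B) − H(A).
Marginals: p(A) = (0.3400, 0.6600), p(B) = (0.2300, 0.1600, 0.6100).
H(A,B) = 1.6470 bits; H(A) = 0.9248 bits.
H(B|A) = 1.6470 − 0.9248 = 0.722 bits.

0.722 bits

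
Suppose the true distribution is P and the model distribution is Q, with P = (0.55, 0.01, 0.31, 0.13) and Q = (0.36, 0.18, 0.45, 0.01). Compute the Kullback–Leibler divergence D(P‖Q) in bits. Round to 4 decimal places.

0.6090 bits

D(P‖Q) = Σ p·log₂(p/q).
  0.55·log₂(0.55/0.36) = 0.33629
  0.01·log₂(0.01/0.18) = -0.04170
  0.31·log₂(0.31/0.45) = -0.16667
  0.13·log₂(0.13/0.01) = 0.48106
D(P‖Q) = 0.6090 bits.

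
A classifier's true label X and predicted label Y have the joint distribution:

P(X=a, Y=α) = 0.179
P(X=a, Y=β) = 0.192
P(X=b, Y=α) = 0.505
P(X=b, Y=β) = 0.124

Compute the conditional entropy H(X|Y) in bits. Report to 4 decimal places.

0.8726 bits

Chain rule: H(X|Y) = H(X,Y) − H(Y).
Marginals: p(X) = (0.3710, 0.6290), p(Y) = (0.6840, 0.3160).
H(X,Y) = 1.7726 bits; H(Y) = 0.9000 bits.
H(X|Y) = 1.7726 − 0.9000 = 0.8726 bits.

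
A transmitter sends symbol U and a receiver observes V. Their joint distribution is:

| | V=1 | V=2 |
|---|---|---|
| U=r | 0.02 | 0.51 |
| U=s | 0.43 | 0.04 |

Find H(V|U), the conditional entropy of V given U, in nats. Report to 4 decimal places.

Chain rule: H(V|U) = H(U,V) − H(U).
Marginals: p(U) = (0.5300, 0.4700), p(V) = (0.4500, 0.5500).
H(U,V) = 0.9133 nats; H(U) = 0.6913 nats.
H(V|U) = 0.9133 − 0.6913 = 0.2220 nats.

0.2220 nats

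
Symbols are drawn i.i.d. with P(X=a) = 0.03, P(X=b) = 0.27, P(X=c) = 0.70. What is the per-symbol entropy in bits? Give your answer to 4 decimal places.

H(X) = −Σ p·log₂ p.
  −(0.03)·log₂(0.03) = 0.15177
  −(0.27)·log₂(0.27) = 0.51002
  −(0.70)·log₂(0.70) = 0.36020
Sum: 0.15177 + 0.51002 + 0.36020 = 1.0220 bits.

1.0220 bits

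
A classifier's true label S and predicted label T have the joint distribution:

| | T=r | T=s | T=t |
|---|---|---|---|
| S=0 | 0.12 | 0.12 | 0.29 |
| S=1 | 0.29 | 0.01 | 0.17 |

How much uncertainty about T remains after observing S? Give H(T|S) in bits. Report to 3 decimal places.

1.274 bits

Chain rule: H(T|S) = H(S,T) − H(S).
Marginals: p(S) = (0.5300, 0.4700), p(T) = (0.4100, 0.1300, 0.4600).
H(S,T) = 2.2710 bits; H(S) = 0.9974 bits.
H(T|S) = 2.2710 − 0.9974 = 1.274 bits.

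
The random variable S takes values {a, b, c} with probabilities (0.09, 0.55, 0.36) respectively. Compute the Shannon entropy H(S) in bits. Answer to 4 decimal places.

1.3176 bits

H(S) = −Σ p·log₂ p.
  −(0.09)·log₂(0.09) = 0.31265
  −(0.55)·log₂(0.55) = 0.47437
  −(0.36)·log₂(0.36) = 0.53062
Sum: 0.31265 + 0.47437 + 0.53062 = 1.3176 bits.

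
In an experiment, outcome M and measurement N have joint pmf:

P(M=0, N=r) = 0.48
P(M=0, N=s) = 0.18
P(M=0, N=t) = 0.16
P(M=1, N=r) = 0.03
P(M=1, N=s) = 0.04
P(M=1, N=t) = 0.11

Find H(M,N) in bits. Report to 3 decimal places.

2.064 bits

H(M,N) = −Σ p(x,y)·log₂ p(x,y) over all 6 cells.
  cell (0,r): −0.48·log₂0.48 = 0.5083
  cell (0,s): −0.18·log₂0.18 = 0.4453
  cell (0,t): −0.16·log₂0.16 = 0.4230
  cell (1,r): −0.03·log₂0.03 = 0.1518
  cell (1,s): −0.04·log₂0.04 = 0.1858
  cell (1,t): −0.11·log₂0.11 = 0.3503
Sum = 2.064 bits.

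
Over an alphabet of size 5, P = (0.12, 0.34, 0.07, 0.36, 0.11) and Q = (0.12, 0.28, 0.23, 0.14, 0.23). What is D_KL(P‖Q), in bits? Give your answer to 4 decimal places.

0.3486 bits

D(P‖Q) = Σ p·log₂(p/q).
  0.12·log₂(0.12/0.12) = 0.00000
  0.34·log₂(0.34/0.28) = 0.09524
  0.07·log₂(0.07/0.23) = -0.12013
  0.36·log₂(0.36/0.14) = 0.49053
  0.11·log₂(0.11/0.23) = -0.11705
D(P‖Q) = 0.3486 bits.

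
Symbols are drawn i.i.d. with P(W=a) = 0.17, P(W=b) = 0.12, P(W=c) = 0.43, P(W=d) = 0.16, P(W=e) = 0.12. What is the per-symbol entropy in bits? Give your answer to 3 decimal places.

2.115 bits

H(W) = −Σ p·log₂ p.
  −(0.17)·log₂(0.17) = 0.4346
  −(0.12)·log₂(0.12) = 0.3671
  −(0.43)·log₂(0.43) = 0.5236
  −(0.16)·log₂(0.16) = 0.4230
  −(0.12)·log₂(0.12) = 0.3671
Sum: 0.4346 + 0.3671 + 0.5236 + 0.4230 + 0.3671 = 2.115 bits.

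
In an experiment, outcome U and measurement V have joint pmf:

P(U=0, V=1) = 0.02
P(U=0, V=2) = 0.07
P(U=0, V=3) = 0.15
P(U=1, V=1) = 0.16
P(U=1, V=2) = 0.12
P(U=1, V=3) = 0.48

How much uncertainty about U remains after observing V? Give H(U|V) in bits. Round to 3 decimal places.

Chain rule: H(U|V) = H(U,V) − H(V).
Marginals: p(U) = (0.2400, 0.7600), p(V) = (0.1800, 0.1900, 0.6300).
H(U,V) = 2.0903 bits; H(V) = 1.3205 bits.
H(U|V) = 2.0903 − 1.3205 = 0.770 bits.

0.770 bits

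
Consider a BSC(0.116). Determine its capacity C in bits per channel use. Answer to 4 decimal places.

0.4822 bits

Binary symmetric channel: C = 1 − h₂(ε) where h₂ is the binary entropy function.
h₂(0.116) = −0.116·log₂0.116 − 0.884·log₂0.884 = 0.5178.
C = 1 − 0.5178 = 0.4822 bits per channel use.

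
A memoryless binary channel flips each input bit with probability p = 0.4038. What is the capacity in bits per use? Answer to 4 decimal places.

Binary symmetric channel: C = 1 − h₂(ε) where h₂ is the binary entropy function.
h₂(0.4038) = −0.4038·log₂0.4038 − 0.5962·log₂0.5962 = 0.9731.
C = 1 − 0.9731 = 0.0269 bits per channel use.

0.0269 bits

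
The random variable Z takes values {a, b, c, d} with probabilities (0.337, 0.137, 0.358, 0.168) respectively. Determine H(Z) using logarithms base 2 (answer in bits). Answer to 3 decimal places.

H(Z) = −Σ p·log₂ p.
  −(0.337)·log₂(0.337) = 0.5288
  −(0.137)·log₂(0.137) = 0.3929
  −(0.358)·log₂(0.358) = 0.5305
  −(0.168)·log₂(0.168) = 0.4323
Sum: 0.5288 + 0.3929 + 0.5305 + 0.4323 = 1.885 bits.

1.885 bits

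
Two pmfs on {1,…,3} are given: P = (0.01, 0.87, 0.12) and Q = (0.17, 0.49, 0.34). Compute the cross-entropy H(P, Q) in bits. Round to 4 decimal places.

H(P,Q) = −Σ p·log₂ q.
  −0.01·log₂(0.17) = 0.02556
  −0.87·log₂(0.49) = 0.89536
  −0.12·log₂(0.34) = 0.18677
H(P,Q) = 1.1077 bits.

1.1077 bits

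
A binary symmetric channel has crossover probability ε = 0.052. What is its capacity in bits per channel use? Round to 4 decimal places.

0.7052 bits

Binary symmetric channel: C = 1 − h₂(ε) where h₂ is the binary entropy function.
h₂(0.052) = −0.052·log₂0.052 − 0.948·log₂0.948 = 0.2948.
C = 1 − 0.2948 = 0.7052 bits per channel use.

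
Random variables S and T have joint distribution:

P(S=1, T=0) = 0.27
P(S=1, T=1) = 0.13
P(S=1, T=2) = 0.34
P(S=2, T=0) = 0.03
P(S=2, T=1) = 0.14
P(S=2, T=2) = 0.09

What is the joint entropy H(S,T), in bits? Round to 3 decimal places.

H(S,T) = −Σ p(x,y)·log₂ p(x,y) over all 6 cells.
  cell (1,0): −0.27·log₂0.27 = 0.5100
  cell (1,1): −0.13·log₂0.13 = 0.3826
  cell (1,2): −0.34·log₂0.34 = 0.5292
  cell (2,0): −0.03·log₂0.03 = 0.1518
  cell (2,1): −0.14·log₂0.14 = 0.3971
  cell (2,2): −0.09·log₂0.09 = 0.3127
Sum = 2.283 bits.

2.283 bits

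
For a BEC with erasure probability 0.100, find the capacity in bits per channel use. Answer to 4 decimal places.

Binary erasure channel: capacity C = 1 − ε.
C = 1 − 0.100 = 0.9000 bits per channel use.

0.9000 bits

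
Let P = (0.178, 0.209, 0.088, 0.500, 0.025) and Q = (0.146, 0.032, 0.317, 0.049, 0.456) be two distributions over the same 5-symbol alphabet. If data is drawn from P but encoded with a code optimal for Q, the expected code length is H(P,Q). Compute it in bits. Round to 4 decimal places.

3.8817 bits

H(P,Q) = −Σ p·log₂ q.
  −0.178·log₂(0.146) = 0.49412
  −0.209·log₂(0.032) = 1.03785
  −0.088·log₂(0.317) = 0.14586
  −0.500·log₂(0.049) = 2.17554
  −0.025·log₂(0.456) = 0.02832
H(P,Q) = 3.8817 bits.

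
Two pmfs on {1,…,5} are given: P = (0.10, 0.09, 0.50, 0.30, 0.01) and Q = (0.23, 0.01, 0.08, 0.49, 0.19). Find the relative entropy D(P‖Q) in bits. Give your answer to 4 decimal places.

D(P‖Q) = Σ p·log₂(p/q).
  0.10·log₂(0.10/0.23) = -0.12016
  0.09·log₂(0.09/0.01) = 0.28529
  0.50·log₂(0.50/0.08) = 1.32193
  0.30·log₂(0.30/0.49) = -0.21235
  0.01·log₂(0.01/0.19) = -0.04248
D(P‖Q) = 1.2322 bits.

1.2322 bits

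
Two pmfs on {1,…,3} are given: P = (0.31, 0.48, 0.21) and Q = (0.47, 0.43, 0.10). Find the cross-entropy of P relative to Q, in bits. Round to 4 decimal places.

1.6197 bits

H(P,Q) = −Σ p·log₂ q.
  −0.31·log₂(0.47) = 0.33767
  −0.48·log₂(0.43) = 0.58444
  −0.21·log₂(0.10) = 0.69760
H(P,Q) = 1.6197 bits.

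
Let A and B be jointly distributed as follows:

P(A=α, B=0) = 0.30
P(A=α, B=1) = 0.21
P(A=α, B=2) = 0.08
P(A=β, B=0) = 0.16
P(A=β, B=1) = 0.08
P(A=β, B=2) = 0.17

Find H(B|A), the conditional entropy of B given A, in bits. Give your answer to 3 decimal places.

Marginals: p(A) = (0.5900, 0.4100), p(B) = (0.4600, 0.2900, 0.2500).
H(B|A) = Σ p(A) · H(B|A=·).
  A=α: p=0.5900, H(B|A=α) = 1.4175
  A=β: p=0.4100, H(B|A=β) = 1.5164
Weighted sum = 1.458 bits.

1.458 bits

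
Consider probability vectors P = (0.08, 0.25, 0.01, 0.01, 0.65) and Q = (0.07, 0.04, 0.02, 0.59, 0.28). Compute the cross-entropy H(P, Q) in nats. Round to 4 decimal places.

1.8893 nats

H(P,Q) = −Σ p·ln q.
  −0.08·ln(0.07) = 0.21274
  −0.25·ln(0.04) = 0.80472
  −0.01·ln(0.02) = 0.03912
  −0.01·ln(0.59) = 0.00528
  −0.65·ln(0.28) = 0.82743
H(P,Q) = 1.8893 nats.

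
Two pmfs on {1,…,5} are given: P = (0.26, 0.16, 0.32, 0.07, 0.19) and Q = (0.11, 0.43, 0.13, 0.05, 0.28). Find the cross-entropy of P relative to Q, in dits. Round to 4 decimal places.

H(P,Q) = −Σ p·log₁₀ q.
  −0.26·log₁₀(0.11) = 0.24924
  −0.16·log₁₀(0.43) = 0.05865
  −0.32·log₁₀(0.13) = 0.28354
  −0.07·log₁₀(0.05) = 0.09107
  −0.19·log₁₀(0.28) = 0.10504
H(P,Q) = 0.7875 dits.

0.7875 dits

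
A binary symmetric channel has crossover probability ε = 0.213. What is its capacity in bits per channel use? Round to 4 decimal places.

Binary symmetric channel: C = 1 − h₂(ε) where h₂ is the binary entropy function.
h₂(0.213) = −0.213·log₂0.213 − 0.787·log₂0.787 = 0.7472.
C = 1 − 0.7472 = 0.2528 bits per channel use.

0.2528 bits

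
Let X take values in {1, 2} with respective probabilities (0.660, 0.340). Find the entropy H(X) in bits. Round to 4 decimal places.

H(X) = −Σ p·log₂ p.
  −(0.660)·log₂(0.660) = 0.39564
  −(0.340)·log₂(0.340) = 0.52917
Sum: 0.39564 + 0.52917 = 0.9248 bits.

0.9248 bits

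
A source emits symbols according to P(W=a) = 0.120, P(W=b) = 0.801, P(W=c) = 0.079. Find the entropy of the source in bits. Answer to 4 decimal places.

H(W) = −Σ p·log₂ p.
  −(0.120)·log₂(0.120) = 0.36707
  −(0.801)·log₂(0.801) = 0.25642
  −(0.079)·log₂(0.079) = 0.28930
Sum: 0.36707 + 0.25642 + 0.28930 = 0.9128 bits.

0.9128 bits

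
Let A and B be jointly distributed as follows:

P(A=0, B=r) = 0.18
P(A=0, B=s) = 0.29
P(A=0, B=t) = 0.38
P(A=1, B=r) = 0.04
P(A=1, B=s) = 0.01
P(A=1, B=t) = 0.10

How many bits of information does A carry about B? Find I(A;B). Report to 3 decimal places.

Marginals: p(A) = (0.8500, 0.1500), p(B) = (0.2200, 0.3000, 0.4800).
I(A;B) = H(A) + H(B) − H(A,B).
H(A) = 0.6098, H(B) = 1.5099, H(A,B) = 2.0780.
I(A;B) = 0.6098 + 1.5099 − 2.0780 = 0.042 bits.

0.042 bits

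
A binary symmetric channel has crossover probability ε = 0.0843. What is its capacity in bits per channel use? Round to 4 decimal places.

0.5828 bits

Binary symmetric channel: C = 1 − h₂(ε) where h₂ is the binary entropy function.
h₂(0.0843) = −0.0843·log₂0.0843 − 0.9157·log₂0.9157 = 0.4172.
C = 1 − 0.4172 = 0.5828 bits per channel use.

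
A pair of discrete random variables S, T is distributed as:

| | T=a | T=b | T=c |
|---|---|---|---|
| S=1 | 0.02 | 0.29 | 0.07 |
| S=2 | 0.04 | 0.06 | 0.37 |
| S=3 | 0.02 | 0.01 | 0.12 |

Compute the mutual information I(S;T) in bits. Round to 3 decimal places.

Marginals: p(S) = (0.3800, 0.4700, 0.1500), p(T) = (0.0800, 0.3600, 0.5600).
I(S;T) = Σ p(x,y)·log₂[p(x,y)/(p(x)p(y))].
  (1,a): 0.02·log₂(0.6579) = -0.0121
  (1,b): 0.29·log₂(2.1199) = 0.3144
  (1,c): 0.07·log₂(0.3289) = -0.1123
  (2,a): 0.04·log₂(1.0638) = 0.0036
  (2,b): 0.06·log₂(0.3546) = -0.0897
  (2,c): 0.37·log₂(1.4058) = 0.1818
  (3,a): 0.02·log₂(1.6667) = 0.0147
  (3,b): 0.01·log₂(0.1852) = -0.0243
  (3,c): 0.12·log₂(1.4286) = 0.0617
Sum = 0.338 bits.

0.338 bits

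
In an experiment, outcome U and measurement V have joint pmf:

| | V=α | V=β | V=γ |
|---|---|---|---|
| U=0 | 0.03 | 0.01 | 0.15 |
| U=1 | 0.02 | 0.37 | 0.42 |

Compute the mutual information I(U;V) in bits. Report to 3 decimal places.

0.112 bits

Marginals: p(U) = (0.1900, 0.8100), p(V) = (0.0500, 0.3800, 0.5700).
I(U;V) = H(U) + H(V) − H(U,V).
H(U) = 0.7015, H(V) = 1.2088, H(U,V) = 1.7980.
I(U;V) = 0.7015 + 1.2088 − 1.7980 = 0.112 bits.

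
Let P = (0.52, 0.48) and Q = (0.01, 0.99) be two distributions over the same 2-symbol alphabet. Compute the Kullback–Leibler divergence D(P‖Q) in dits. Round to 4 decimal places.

D(P‖Q) = Σ p·log₁₀(p/q).
  0.52·log₁₀(0.52/0.01) = 0.89232
  0.48·log₁₀(0.48/0.99) = -0.15091
D(P‖Q) = 0.7414 dits.

0.7414 dits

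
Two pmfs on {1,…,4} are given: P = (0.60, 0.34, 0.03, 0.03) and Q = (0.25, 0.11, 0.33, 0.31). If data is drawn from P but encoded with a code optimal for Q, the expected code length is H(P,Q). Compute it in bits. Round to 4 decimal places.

2.3814 bits

H(P,Q) = −Σ p·log₂ q.
  −0.60·log₂(0.25) = 1.20000
  −0.34·log₂(0.11) = 1.08270
  −0.03·log₂(0.33) = 0.04798
  −0.03·log₂(0.31) = 0.05069
H(P,Q) = 2.3814 bits.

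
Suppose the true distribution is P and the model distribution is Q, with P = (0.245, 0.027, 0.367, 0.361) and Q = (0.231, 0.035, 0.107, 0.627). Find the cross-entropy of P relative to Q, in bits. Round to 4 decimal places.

H(P,Q) = −Σ p·log₂ q.
  −0.245·log₂(0.231) = 0.51794
  −0.027·log₂(0.035) = 0.13059
  −0.367·log₂(0.107) = 1.18332
  −0.361·log₂(0.627) = 0.24312
H(P,Q) = 2.0750 bits.

2.0750 bits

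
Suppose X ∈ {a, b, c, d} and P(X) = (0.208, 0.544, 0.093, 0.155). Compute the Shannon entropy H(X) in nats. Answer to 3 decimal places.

H(X) = −Σ p·ln p.
  −(0.208)·ln(0.208) = 0.3266
  −(0.544)·ln(0.544) = 0.3312
  −(0.093)·ln(0.093) = 0.2209
  −(0.155)·ln(0.155) = 0.2890
Sum: 0.3266 + 0.3312 + 0.2209 + 0.2890 = 1.168 nats.

1.168 nats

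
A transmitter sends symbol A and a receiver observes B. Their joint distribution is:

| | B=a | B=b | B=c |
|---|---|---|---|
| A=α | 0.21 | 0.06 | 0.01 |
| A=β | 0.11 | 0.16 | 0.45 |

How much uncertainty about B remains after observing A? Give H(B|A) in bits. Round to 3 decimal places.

1.219 bits

Chain rule: H(B|A) = H(A,B) − H(A).
Marginals: p(A) = (0.2800, 0.7200), p(B) = (0.3200, 0.2200, 0.4600).
H(A,B) = 2.0745 bits; H(A) = 0.8555 bits.
H(B|A) = 2.0745 − 0.8555 = 1.219 bits.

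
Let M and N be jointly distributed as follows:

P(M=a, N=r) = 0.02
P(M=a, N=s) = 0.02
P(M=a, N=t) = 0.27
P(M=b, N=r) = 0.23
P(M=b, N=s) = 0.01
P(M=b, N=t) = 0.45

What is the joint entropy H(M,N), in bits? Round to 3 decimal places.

1.808 bits

H(M,N) = −Σ p(x,y)·log₂ p(x,y) over all 6 cells.
  cell (a,r): −0.02·log₂0.02 = 0.1129
  cell (a,s): −0.02·log₂0.02 = 0.1129
  cell (a,t): −0.27·log₂0.27 = 0.5100
  cell (b,r): −0.23·log₂0.23 = 0.4877
  cell (b,s): −0.01·log₂0.01 = 0.0664
  cell (b,t): −0.45·log₂0.45 = 0.5184
Sum = 1.808 bits.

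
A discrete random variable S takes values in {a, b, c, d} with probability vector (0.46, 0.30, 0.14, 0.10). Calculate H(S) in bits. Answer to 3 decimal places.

1.766 bits

H(S) = −Σ p·log₂ p.
  −(0.46)·log₂(0.46) = 0.5153
  −(0.30)·log₂(0.30) = 0.5211
  −(0.14)·log₂(0.14) = 0.3971
  −(0.10)·log₂(0.10) = 0.3322
Sum: 0.5153 + 0.5211 + 0.3971 + 0.3322 = 1.766 bits.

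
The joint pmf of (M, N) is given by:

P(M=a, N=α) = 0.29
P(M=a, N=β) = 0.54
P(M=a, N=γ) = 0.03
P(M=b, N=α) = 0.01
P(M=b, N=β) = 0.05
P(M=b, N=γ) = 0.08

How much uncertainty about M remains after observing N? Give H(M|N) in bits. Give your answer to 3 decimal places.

0.403 bits

Chain rule: H(M|N) = H(M,N) − H(N).
Marginals: p(M) = (0.8600, 0.1400), p(N) = (0.3000, 0.5900, 0.1100).
H(M,N) = 1.7238 bits; H(N) = 1.3205 bits.
H(M|N) = 1.7238 − 1.3205 = 0.403 bits.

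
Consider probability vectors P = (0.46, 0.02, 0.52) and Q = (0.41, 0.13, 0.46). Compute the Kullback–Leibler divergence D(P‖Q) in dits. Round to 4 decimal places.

D(P‖Q) = Σ p·log₁₀(p/q).
  0.46·log₁₀(0.46/0.41) = 0.02299
  0.02·log₁₀(0.02/0.13) = -0.01626
  0.52·log₁₀(0.52/0.46) = 0.02769
D(P‖Q) = 0.0344 dits.

0.0344 dits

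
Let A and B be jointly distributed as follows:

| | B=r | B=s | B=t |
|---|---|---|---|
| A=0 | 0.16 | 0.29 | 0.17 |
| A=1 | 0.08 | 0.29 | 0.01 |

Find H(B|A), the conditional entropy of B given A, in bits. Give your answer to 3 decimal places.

1.293 bits

Marginals: p(A) = (0.6200, 0.3800), p(B) = (0.2400, 0.5800, 0.1800).
H(B|A) = Σ p(A) · H(B|A=·).
  A=0: p=0.6200, H(B|A=0) = 1.5289
  A=1: p=0.3800, H(B|A=1) = 0.9089
Weighted sum = 1.293 bits.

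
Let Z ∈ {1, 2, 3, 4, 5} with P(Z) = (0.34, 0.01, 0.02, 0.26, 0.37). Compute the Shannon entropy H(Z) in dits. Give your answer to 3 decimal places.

H(Z) = −Σ p·log₁₀ p.
  −(0.34)·log₁₀(0.34) = 0.1593
  −(0.01)·log₁₀(0.01) = 0.0200
  −(0.02)·log₁₀(0.02) = 0.0340
  −(0.26)·log₁₀(0.26) = 0.1521
  −(0.37)·log₁₀(0.37) = 0.1598
Sum: 0.1593 + 0.0200 + 0.0340 + 0.1521 + 0.1598 = 0.525 dits.

0.525 dits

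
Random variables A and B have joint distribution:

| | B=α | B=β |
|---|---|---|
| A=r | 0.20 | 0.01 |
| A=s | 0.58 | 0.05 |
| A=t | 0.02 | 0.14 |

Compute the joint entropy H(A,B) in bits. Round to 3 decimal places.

H(A,B) = −Σ p(x,y)·log₂ p(x,y) over all 6 cells.
  cell (r,α): −0.20·log₂0.20 = 0.4644
  cell (r,β): −0.01·log₂0.01 = 0.0664
  cell (s,α): −0.58·log₂0.58 = 0.4558
  cell (s,β): −0.05·log₂0.05 = 0.2161
  cell (t,α): −0.02·log₂0.02 = 0.1129
  cell (t,β): −0.14·log₂0.14 = 0.3971
Sum = 1.713 bits.

1.713 bits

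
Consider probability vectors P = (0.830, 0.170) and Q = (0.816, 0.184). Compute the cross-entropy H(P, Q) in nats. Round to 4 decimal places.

H(P,Q) = −Σ p·ln q.
  −0.830·ln(0.816) = 0.16877
  −0.170·ln(0.184) = 0.28778
H(P,Q) = 0.4566 nats.

0.4566 nats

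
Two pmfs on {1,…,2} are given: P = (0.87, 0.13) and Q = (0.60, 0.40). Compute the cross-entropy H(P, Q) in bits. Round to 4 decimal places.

H(P,Q) = −Σ p·log₂ q.
  −0.87·log₂(0.60) = 0.64116
  −0.13·log₂(0.40) = 0.17185
H(P,Q) = 0.8130 bits.

0.8130 bits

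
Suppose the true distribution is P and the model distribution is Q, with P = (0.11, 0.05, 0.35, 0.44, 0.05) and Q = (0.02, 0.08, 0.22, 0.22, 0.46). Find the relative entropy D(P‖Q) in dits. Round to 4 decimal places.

D(P‖Q) = Σ p·log₁₀(p/q).
  0.11·log₁₀(0.11/0.02) = 0.08144
  0.05·log₁₀(0.05/0.08) = -0.01021
  0.35·log₁₀(0.35/0.22) = 0.07058
  0.44·log₁₀(0.44/0.22) = 0.13245
  0.05·log₁₀(0.05/0.46) = -0.04819
D(P‖Q) = 0.2261 dits.

0.2261 dits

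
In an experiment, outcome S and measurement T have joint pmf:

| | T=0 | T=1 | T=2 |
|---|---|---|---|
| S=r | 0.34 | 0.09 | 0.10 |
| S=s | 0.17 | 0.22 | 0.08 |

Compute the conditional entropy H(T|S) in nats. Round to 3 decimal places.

0.959 nats

Chain rule: H(T|S) = H(S,T) − H(S).
Marginals: p(S) = (0.5300, 0.4700), p(T) = (0.5100, 0.3100, 0.1800).
H(S,T) = 1.6502 nats; H(S) = 0.6913 nats.
H(T|S) = 1.6502 − 0.6913 = 0.959 nats.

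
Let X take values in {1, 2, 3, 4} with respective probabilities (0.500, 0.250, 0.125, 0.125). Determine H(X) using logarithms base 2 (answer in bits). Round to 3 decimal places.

1.750 bits

H(X) = −Σ p·log₂ p.
  −(0.500)·log₂(0.500) = 0.5000
  −(0.250)·log₂(0.250) = 0.5000
  −(0.125)·log₂(0.125) = 0.3750
  −(0.125)·log₂(0.125) = 0.3750
Sum: 0.5000 + 0.5000 + 0.3750 + 0.3750 = 1.750 bits.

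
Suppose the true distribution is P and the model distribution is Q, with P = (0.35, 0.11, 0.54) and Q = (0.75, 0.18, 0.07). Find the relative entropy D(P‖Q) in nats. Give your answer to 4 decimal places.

0.7823 nats

D(P‖Q) = Σ p·ln(p/q).
  0.35·ln(0.35/0.75) = -0.26675
  0.11·ln(0.11/0.18) = -0.05417
  0.54·ln(0.54/0.07) = 1.10326
D(P‖Q) = 0.7823 nats.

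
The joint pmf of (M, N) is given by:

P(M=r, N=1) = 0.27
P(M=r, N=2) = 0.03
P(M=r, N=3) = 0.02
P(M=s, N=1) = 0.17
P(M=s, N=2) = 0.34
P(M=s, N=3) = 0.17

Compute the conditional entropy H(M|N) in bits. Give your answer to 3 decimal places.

Marginals: p(M) = (0.3200, 0.6800), p(N) = (0.4400, 0.3700, 0.1900).
H(M|N) = Σ p(N) · H(M|N=·).
  N=1: p=0.4400, H(M|N=1) = 0.9624
  N=2: p=0.3700, H(M|N=2) = 0.4060
  N=3: p=0.1900, H(M|N=3) = 0.4855
Weighted sum = 0.666 bits.

0.666 bits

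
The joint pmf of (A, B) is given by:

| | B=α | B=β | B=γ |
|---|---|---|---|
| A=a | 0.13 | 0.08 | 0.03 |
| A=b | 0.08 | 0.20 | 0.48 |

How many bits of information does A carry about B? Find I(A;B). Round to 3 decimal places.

Marginals: p(A) = (0.2400, 0.7600), p(B) = (0.2100, 0.2800, 0.5100).
I(A;B) = Σ p(x,y)·log₂[p(x,y)/(p(x)p(y))].
  (a,α): 0.13·log₂(2.5794) = 0.1777
  (a,β): 0.08·log₂(1.1905) = 0.0201
  (a,γ): 0.03·log₂(0.2451) = -0.0609
  (b,α): 0.08·log₂(0.5013) = -0.0797
  (b,β): 0.20·log₂(0.9398) = -0.0179
  (b,γ): 0.48·log₂(1.2384) = 0.1481
Sum = 0.187 bits.

0.187 bits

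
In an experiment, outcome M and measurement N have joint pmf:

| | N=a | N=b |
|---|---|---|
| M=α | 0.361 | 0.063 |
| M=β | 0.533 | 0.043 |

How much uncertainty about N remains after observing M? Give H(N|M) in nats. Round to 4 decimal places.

0.3311 nats

Chain rule: H(N|M) = H(M,N) − H(M).
Marginals: p(M) = (0.4240, 0.5760), p(N) = (0.8940, 0.1060).
H(M,N) = 1.0127 nats; H(M) = 0.6816 nats.
H(N|M) = 1.0127 − 0.6816 = 0.3311 nats.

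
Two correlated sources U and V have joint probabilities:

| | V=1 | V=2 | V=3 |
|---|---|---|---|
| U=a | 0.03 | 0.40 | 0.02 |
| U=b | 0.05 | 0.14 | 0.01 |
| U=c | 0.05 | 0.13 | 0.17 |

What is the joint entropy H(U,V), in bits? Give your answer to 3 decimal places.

H(U,V) = −Σ p(x,y)·log₂ p(x,y) over all 9 cells.
  cell (a,1): −0.03·log₂0.03 = 0.1518
  cell (a,2): −0.40·log₂0.40 = 0.5288
  cell (a,3): −0.02·log₂0.02 = 0.1129
  cell (b,1): −0.05·log₂0.05 = 0.2161
  cell (b,2): −0.14·log₂0.14 = 0.3971
  cell (b,3): −0.01·log₂0.01 = 0.0664
  cell (c,1): −0.05·log₂0.05 = 0.2161
  cell (c,2): −0.13·log₂0.13 = 0.3826
  cell (c,3): −0.17·log₂0.17 = 0.4346
Sum = 2.506 bits.

2.506 bits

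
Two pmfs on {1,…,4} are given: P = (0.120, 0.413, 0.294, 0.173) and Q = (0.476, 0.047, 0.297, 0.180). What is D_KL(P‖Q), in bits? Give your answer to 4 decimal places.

D(P‖Q) = Σ p·log₂(p/q).
  0.120·log₂(0.120/0.476) = -0.23855
  0.413·log₂(0.413/0.047) = 1.29492
  0.294·log₂(0.294/0.297) = -0.00431
  0.173·log₂(0.173/0.180) = -0.00990
D(P‖Q) = 1.0422 bits.

1.0422 bits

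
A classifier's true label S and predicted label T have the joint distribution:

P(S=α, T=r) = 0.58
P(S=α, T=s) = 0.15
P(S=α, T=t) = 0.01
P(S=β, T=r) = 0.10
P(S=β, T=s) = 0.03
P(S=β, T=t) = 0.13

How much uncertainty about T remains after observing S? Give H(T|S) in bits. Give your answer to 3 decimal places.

0.973 bits

Marginals: p(S) = (0.7400, 0.2600), p(T) = (0.6800, 0.1800, 0.1400).
H(T|S) = Σ p(S) · H(T|S=·).
  S=α: p=0.7400, H(T|S=α) = 0.8261
  S=β: p=0.2600, H(T|S=β) = 1.3897
Weighted sum = 0.973 bits.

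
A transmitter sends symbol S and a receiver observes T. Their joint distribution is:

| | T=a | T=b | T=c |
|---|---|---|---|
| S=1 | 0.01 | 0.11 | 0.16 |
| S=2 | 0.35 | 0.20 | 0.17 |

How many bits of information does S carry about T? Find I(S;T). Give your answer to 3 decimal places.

Marginals: p(S) = (0.2800, 0.7200), p(T) = (0.3600, 0.3100, 0.3300).
I(S;T) = H(S) + H(T) − H(S,T).
H(S) = 0.8555, H(T) = 1.5822, H(S,T) = 2.2688.
I(S;T) = 0.8555 + 1.5822 − 2.2688 = 0.169 bits.

0.169 bits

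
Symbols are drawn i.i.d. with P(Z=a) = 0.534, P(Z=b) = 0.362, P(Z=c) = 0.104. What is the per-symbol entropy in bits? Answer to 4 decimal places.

H(Z) = −Σ p·log₂ p.
  −(0.534)·log₂(0.534) = 0.48332
  −(0.362)·log₂(0.362) = 0.53067
  −(0.104)·log₂(0.104) = 0.33960
Sum: 0.48332 + 0.53067 + 0.33960 = 1.3536 bits.

1.3536 bits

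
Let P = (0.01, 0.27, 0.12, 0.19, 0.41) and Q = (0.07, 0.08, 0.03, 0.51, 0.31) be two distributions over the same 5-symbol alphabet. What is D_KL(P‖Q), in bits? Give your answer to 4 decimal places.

D(P‖Q) = Σ p·log₂(p/q).
  0.01·log₂(0.01/0.07) = -0.02807
  0.27·log₂(0.27/0.08) = 0.47382
  0.12·log₂(0.12/0.03) = 0.24000
  0.19·log₂(0.19/0.51) = -0.27065
  0.41·log₂(0.41/0.31) = 0.16538
D(P‖Q) = 0.5805 bits.

0.5805 bits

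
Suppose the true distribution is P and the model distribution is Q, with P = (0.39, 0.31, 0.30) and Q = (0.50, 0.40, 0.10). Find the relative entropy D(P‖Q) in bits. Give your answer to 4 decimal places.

D(P‖Q) = Σ p·log₂(p/q).
  0.39·log₂(0.39/0.50) = -0.13980
  0.31·log₂(0.31/0.40) = -0.11400
  0.30·log₂(0.30/0.10) = 0.47549
D(P‖Q) = 0.2217 bits.

0.2217 bits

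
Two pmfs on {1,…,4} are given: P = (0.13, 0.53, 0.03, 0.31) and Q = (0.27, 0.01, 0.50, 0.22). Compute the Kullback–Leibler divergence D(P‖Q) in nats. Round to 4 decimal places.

2.0311 nats

D(P‖Q) = Σ p·ln(p/q).
  0.13·ln(0.13/0.27) = -0.09502
  0.53·ln(0.53/0.01) = 2.10425
  0.03·ln(0.03/0.50) = -0.08440
  0.31·ln(0.31/0.22) = 0.10631
D(P‖Q) = 2.0311 nats.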